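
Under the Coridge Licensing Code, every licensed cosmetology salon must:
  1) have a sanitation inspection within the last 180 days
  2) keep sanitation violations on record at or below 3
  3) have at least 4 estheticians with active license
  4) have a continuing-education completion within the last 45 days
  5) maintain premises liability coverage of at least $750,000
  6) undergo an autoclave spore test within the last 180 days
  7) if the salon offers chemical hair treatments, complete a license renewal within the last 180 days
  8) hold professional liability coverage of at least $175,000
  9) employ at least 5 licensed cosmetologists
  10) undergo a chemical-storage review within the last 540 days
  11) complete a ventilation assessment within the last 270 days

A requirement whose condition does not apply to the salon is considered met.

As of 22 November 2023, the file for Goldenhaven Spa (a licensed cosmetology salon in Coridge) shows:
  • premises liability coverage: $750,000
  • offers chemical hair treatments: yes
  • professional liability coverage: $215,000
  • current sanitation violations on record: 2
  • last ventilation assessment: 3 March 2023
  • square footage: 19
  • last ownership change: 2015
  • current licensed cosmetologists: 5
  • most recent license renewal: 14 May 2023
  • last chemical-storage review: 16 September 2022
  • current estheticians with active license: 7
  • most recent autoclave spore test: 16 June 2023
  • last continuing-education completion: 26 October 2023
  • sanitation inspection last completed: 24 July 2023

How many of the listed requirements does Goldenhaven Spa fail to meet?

1

1. sanitation inspection 121 days ago vs limit 180 → met
2. sanitation violations on record 2 ≤ 3 → met
3. estheticians with active license 7 ≥ 4 → met
4. continuing-education completion 27 days ago vs limit 45 → met
5. premises liability coverage $750,000 ≥ $750,000 → met
6. autoclave spore test 159 days ago vs limit 180 → met
7. condition 'offers chemical hair treatments' holds; license renewal 192 days ago vs limit 180 → not met
8. professional liability coverage $215,000 ≥ $175,000 → met
9. licensed cosmetologists 5 ≥ 5 → met
10. chemical-storage review 432 days ago vs limit 540 → met
11. ventilation assessment 264 days ago vs limit 270 → met
Not met: 1 of 11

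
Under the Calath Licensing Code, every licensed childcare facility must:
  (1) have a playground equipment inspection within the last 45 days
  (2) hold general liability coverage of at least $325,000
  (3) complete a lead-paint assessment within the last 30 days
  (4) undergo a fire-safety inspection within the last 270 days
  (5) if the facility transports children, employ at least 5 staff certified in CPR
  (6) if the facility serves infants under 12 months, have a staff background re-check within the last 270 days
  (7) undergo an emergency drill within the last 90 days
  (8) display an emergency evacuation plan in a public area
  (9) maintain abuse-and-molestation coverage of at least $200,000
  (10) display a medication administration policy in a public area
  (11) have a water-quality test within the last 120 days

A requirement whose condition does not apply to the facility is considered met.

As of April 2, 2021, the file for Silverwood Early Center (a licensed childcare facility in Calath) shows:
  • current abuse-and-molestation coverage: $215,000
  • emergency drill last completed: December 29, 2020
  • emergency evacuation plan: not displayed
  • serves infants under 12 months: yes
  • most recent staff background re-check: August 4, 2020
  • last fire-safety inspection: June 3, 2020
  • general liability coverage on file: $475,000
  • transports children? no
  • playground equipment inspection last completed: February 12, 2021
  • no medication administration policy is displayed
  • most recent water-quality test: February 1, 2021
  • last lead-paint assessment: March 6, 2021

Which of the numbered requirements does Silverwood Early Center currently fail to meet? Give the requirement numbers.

1, 4, 7, 8, 10

1. playground equipment inspection 49 days ago vs limit 45 → not met
2. general liability coverage $475,000 ≥ $325,000 → met
3. lead-paint assessment 27 days ago vs limit 30 → met
4. fire-safety inspection 303 days ago vs limit 270 → not met
5. condition 'transports children' does not hold → requirement n/a → met
6. condition 'serves infants under 12 months' holds; staff background re-check 241 days ago vs limit 270 → met
7. emergency drill 94 days ago vs limit 90 → not met
8. emergency evacuation plan absent → not met
9. abuse-and-molestation coverage $215,000 ≥ $200,000 → met
10. medication administration policy absent → not met
11. water-quality test 60 days ago vs limit 120 → met
Not met: 1, 4, 7, 8, 10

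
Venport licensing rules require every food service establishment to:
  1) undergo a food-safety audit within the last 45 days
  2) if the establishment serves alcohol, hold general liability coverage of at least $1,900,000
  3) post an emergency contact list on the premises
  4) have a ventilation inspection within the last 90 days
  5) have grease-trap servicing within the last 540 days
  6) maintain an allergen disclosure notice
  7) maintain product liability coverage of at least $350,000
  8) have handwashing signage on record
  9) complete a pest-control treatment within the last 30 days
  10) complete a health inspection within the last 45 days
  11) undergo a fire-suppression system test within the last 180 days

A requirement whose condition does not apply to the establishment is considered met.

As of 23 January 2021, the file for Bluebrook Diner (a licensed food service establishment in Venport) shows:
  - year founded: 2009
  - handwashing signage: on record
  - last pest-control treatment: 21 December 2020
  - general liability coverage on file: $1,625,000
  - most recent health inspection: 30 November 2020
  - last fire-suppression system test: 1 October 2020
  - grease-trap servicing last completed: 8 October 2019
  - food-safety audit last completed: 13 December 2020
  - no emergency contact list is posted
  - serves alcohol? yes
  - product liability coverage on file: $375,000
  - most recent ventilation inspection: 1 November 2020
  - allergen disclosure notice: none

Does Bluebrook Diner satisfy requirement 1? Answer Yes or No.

1. food-safety audit 41 days ago vs limit 45 → met

Yes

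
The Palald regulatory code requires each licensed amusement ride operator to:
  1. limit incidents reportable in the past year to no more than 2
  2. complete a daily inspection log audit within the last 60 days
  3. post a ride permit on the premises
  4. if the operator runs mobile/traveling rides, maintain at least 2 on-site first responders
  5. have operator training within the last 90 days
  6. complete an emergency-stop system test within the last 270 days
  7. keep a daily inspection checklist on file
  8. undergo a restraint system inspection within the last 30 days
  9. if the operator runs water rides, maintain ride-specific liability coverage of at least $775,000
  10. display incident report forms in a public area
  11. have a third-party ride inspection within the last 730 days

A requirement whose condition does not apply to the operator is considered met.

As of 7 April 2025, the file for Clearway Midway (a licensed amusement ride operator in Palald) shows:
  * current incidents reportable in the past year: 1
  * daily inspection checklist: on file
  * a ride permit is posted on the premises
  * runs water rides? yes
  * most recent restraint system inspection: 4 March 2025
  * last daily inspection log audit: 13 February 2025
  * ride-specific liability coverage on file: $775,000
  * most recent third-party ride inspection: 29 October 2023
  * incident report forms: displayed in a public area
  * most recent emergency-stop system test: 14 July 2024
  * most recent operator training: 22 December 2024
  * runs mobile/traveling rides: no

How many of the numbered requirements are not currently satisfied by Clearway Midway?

2

1. incidents reportable in the past year 1 ≤ 2 → met
2. daily inspection log audit 53 days ago vs limit 60 → met
3. ride permit present → met
4. condition 'runs mobile/traveling rides' does not hold → requirement n/a → met
5. operator training 106 days ago vs limit 90 → not met
6. emergency-stop system test 267 days ago vs limit 270 → met
7. daily inspection checklist present → met
8. restraint system inspection 34 days ago vs limit 30 → not met
9. condition 'runs water rides' holds; ride-specific liability coverage $775,000 ≥ $775,000 → met
10. incident report forms present → met
11. third-party ride inspection 526 days ago vs limit 730 → met
Not met: 2 of 11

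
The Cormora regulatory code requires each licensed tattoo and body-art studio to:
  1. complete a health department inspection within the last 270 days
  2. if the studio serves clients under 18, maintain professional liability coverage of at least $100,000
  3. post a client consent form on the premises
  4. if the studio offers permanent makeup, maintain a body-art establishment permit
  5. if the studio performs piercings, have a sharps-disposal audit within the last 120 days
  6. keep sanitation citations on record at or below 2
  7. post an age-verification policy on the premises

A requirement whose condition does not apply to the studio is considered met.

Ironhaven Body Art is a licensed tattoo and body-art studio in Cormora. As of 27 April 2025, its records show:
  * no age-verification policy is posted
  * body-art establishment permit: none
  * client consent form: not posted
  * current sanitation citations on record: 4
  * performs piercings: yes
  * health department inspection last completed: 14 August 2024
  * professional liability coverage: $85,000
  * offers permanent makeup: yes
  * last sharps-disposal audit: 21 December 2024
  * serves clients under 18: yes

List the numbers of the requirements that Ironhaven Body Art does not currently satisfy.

2, 3, 4, 5, 6, 7

1. health department inspection 256 days ago vs limit 270 → met
2. condition 'serves clients under 18' holds; professional liability coverage $85,000 < $100,000 → not met
3. client consent form absent → not met
4. condition 'offers permanent makeup' holds; body-art establishment permit absent → not met
5. condition 'performs piercings' holds; sharps-disposal audit 127 days ago vs limit 120 → not met
6. sanitation citations on record 4 > 2 → not met
7. age-verification policy absent → not met
Not met: 2, 3, 4, 5, 6, 7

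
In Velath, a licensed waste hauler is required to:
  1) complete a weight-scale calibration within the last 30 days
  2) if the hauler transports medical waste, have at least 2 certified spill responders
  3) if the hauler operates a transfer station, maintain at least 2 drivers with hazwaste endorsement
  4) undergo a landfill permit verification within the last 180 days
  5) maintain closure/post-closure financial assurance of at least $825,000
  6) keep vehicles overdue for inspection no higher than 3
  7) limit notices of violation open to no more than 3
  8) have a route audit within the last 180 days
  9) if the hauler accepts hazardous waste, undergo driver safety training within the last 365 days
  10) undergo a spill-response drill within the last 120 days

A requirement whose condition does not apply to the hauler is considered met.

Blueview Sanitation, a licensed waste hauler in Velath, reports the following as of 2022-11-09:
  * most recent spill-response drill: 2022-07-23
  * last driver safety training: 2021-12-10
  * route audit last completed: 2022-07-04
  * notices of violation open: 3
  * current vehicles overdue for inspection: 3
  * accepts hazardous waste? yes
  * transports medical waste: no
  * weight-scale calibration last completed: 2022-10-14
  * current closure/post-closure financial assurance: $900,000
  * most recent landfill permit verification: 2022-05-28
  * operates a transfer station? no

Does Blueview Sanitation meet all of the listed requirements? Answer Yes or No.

Yes

1. weight-scale calibration 26 days ago vs limit 30 → met
2. condition 'transports medical waste' does not hold → requirement n/a → met
3. condition 'operates a transfer station' does not hold → requirement n/a → met
4. landfill permit verification 165 days ago vs limit 180 → met
5. closure/post-closure financial assurance $900,000 ≥ $825,000 → met
6. vehicles overdue for inspection 3 ≤ 3 → met
7. notices of violation open 3 ≤ 3 → met
8. route audit 128 days ago vs limit 180 → met
9. condition 'accepts hazardous waste' holds; driver safety training 334 days ago vs limit 365 → met
10. spill-response drill 109 days ago vs limit 120 → met
All met.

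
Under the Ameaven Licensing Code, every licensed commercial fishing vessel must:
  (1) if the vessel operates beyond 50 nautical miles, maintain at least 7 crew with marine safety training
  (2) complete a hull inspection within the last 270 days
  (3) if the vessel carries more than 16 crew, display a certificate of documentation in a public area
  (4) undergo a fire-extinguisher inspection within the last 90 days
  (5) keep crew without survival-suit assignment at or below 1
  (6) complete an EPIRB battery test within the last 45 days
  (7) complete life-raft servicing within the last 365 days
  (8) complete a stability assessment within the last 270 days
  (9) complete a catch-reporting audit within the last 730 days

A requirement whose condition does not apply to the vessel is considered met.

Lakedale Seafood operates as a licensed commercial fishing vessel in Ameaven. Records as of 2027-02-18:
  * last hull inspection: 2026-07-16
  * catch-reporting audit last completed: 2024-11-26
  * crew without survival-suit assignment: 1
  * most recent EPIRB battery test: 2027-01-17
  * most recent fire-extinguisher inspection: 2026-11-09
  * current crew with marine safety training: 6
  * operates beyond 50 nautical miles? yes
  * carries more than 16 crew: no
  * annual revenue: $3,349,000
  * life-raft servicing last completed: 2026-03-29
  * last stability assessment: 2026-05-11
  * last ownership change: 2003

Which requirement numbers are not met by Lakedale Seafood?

1, 4, 8, 9

1. condition 'operates beyond 50 nautical miles' holds; crew with marine safety training 6 < 7 → not met
2. hull inspection 217 days ago vs limit 270 → met
3. condition 'carries more than 16 crew' does not hold → requirement n/a → met
4. fire-extinguisher inspection 101 days ago vs limit 90 → not met
5. crew without survival-suit assignment 1 ≤ 1 → met
6. EPIRB battery test 32 days ago vs limit 45 → met
7. life-raft servicing 326 days ago vs limit 365 → met
8. stability assessment 283 days ago vs limit 270 → not met
9. catch-reporting audit 814 days ago vs limit 730 → not met
Not met: 1, 4, 8, 9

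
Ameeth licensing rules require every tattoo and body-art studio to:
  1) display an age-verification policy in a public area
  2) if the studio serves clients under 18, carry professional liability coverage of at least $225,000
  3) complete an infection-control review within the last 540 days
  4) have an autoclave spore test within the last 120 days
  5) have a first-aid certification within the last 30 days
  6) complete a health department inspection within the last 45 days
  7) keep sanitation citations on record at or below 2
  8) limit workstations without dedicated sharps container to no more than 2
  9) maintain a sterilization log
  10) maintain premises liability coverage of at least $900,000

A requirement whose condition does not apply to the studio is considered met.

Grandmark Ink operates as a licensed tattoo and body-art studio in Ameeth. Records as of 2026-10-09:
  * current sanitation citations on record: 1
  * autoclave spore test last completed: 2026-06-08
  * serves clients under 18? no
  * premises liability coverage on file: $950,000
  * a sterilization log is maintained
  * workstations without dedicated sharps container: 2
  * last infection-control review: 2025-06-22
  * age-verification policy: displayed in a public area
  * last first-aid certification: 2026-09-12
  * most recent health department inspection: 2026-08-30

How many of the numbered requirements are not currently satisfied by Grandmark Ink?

1. age-verification policy present → met
2. condition 'serves clients under 18' does not hold → requirement n/a → met
3. infection-control review 474 days ago vs limit 540 → met
4. autoclave spore test 123 days ago vs limit 120 → not met
5. first-aid certification 27 days ago vs limit 30 → met
6. health department inspection 40 days ago vs limit 45 → met
7. sanitation citations on record 1 ≤ 2 → met
8. workstations without dedicated sharps container 2 ≤ 2 → met
9. sterilization log present → met
10. premises liability coverage $950,000 ≥ $900,000 → met
Not met: 1 of 10

1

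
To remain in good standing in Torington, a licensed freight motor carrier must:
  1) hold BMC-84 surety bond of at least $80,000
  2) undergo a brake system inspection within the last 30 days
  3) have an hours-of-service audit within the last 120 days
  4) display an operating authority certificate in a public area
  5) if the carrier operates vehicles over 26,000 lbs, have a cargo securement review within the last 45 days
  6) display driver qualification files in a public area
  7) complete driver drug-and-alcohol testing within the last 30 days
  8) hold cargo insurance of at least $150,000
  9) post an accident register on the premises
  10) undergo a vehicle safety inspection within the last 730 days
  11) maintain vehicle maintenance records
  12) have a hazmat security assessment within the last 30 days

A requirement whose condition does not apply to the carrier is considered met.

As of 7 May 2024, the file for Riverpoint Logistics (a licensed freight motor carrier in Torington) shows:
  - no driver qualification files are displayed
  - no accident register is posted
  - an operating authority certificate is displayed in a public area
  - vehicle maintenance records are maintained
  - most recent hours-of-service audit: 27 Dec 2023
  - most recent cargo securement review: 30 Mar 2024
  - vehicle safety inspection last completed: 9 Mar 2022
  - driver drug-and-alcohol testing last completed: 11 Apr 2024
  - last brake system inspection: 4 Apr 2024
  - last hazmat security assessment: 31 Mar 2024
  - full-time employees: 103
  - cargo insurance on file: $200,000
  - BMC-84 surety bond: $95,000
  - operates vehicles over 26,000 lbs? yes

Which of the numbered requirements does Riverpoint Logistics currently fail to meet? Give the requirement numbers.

1. BMC-84 surety bond $95,000 ≥ $80,000 → met
2. brake system inspection 33 days ago vs limit 30 → not met
3. hours-of-service audit 132 days ago vs limit 120 → not met
4. operating authority certificate present → met
5. condition 'operates vehicles over 26,000 lbs' holds; cargo securement review 38 days ago vs limit 45 → met
6. driver qualification files absent → not met
7. driver drug-and-alcohol testing 26 days ago vs limit 30 → met
8. cargo insurance $200,000 ≥ $150,000 → met
9. accident register absent → not met
10. vehicle safety inspection 790 days ago vs limit 730 → not met
11. vehicle maintenance records present → met
12. hazmat security assessment 37 days ago vs limit 30 → not met
Not met: 2, 3, 6, 9, 10, 12

2, 3, 6, 9, 10, 12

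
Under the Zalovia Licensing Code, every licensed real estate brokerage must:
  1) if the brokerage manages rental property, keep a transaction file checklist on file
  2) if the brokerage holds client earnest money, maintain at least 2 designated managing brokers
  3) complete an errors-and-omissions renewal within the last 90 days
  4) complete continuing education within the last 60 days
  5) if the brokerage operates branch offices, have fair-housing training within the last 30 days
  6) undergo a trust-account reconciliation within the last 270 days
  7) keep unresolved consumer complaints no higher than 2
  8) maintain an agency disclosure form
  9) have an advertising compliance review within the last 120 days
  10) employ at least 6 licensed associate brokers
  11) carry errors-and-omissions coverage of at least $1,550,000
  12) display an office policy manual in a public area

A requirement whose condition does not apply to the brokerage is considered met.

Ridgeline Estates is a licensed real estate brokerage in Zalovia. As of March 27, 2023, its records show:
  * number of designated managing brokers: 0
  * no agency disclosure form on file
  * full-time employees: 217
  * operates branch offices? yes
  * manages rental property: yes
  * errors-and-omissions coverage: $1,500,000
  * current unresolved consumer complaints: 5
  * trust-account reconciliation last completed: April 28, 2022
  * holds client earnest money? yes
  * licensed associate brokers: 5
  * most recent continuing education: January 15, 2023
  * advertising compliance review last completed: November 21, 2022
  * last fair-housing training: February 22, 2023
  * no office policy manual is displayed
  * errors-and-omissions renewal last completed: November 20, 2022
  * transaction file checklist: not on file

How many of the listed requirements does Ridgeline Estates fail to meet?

1. condition 'manages rental property' holds; transaction file checklist absent → not met
2. condition 'holds client earnest money' holds; designated managing brokers 0 < 2 → not met
3. errors-and-omissions renewal 127 days ago vs limit 90 → not met
4. continuing education 71 days ago vs limit 60 → not met
5. condition 'operates branch offices' holds; fair-housing training 33 days ago vs limit 30 → not met
6. trust-account reconciliation 333 days ago vs limit 270 → not met
7. unresolved consumer complaints 5 > 2 → not met
8. agency disclosure form absent → not met
9. advertising compliance review 126 days ago vs limit 120 → not met
10. licensed associate brokers 5 < 6 → not met
11. errors-and-omissions coverage $1,500,000 < $1,550,000 → not met
12. office policy manual absent → not met
Not met: 12 of 12

12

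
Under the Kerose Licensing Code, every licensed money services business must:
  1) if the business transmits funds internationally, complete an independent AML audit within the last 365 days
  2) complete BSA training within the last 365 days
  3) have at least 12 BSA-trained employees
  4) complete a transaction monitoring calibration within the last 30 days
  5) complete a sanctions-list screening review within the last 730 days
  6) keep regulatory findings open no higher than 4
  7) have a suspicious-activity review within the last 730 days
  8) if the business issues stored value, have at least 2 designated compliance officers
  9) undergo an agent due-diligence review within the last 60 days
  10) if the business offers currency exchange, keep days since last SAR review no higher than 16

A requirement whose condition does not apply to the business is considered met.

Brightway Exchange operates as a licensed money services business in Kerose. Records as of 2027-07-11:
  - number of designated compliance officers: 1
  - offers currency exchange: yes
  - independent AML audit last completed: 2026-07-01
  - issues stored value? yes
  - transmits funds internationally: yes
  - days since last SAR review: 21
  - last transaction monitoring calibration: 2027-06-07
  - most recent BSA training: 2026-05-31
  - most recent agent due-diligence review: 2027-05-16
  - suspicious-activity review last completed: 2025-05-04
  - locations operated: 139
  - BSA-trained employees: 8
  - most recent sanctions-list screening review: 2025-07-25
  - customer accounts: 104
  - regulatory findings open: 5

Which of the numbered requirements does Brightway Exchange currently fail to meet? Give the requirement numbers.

1, 2, 3, 4, 6, 7, 8, 10

1. condition 'transmits funds internationally' holds; independent AML audit 375 days ago vs limit 365 → not met
2. BSA training 406 days ago vs limit 365 → not met
3. BSA-trained employees 8 < 12 → not met
4. transaction monitoring calibration 34 days ago vs limit 30 → not met
5. sanctions-list screening review 716 days ago vs limit 730 → met
6. regulatory findings open 5 > 4 → not met
7. suspicious-activity review 798 days ago vs limit 730 → not met
8. condition 'issues stored value' holds; designated compliance officers 1 < 2 → not met
9. agent due-diligence review 56 days ago vs limit 60 → met
10. condition 'offers currency exchange' holds; days since last SAR review 21 > 16 → not met
Not met: 1, 2, 3, 4, 6, 7, 8, 10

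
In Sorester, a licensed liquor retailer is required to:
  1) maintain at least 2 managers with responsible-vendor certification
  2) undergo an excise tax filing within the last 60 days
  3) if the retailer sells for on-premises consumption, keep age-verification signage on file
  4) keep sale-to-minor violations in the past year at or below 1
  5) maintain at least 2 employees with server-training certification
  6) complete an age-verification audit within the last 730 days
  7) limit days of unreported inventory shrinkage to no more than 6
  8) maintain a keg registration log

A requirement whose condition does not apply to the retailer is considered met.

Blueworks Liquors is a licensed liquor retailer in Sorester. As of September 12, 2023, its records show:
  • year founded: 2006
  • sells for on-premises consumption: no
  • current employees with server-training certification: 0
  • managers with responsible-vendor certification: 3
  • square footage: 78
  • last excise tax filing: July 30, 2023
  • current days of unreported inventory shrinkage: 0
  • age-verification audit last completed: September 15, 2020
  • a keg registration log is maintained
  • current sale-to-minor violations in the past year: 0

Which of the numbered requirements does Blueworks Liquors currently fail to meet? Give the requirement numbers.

5, 6

1. managers with responsible-vendor certification 3 ≥ 2 → met
2. excise tax filing 44 days ago vs limit 60 → met
3. condition 'sells for on-premises consumption' does not hold → requirement n/a → met
4. sale-to-minor violations in the past year 0 ≤ 1 → met
5. employees with server-training certification 0 < 2 → not met
6. age-verification audit 1092 days ago vs limit 730 → not met
7. days of unreported inventory shrinkage 0 ≤ 6 → met
8. keg registration log present → met
Not met: 5, 6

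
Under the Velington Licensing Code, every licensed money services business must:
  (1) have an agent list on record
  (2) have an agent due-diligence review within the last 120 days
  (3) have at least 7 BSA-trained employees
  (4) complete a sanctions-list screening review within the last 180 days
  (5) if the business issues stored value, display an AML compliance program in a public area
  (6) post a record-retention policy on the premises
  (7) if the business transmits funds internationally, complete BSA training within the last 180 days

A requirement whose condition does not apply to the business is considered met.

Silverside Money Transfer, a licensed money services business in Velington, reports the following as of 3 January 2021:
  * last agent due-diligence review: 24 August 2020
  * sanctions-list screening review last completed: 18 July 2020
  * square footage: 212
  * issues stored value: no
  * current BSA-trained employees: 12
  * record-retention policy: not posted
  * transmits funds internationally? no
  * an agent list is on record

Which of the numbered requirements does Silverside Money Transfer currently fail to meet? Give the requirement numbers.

1. agent list present → met
2. agent due-diligence review 132 days ago vs limit 120 → not met
3. BSA-trained employees 12 ≥ 7 → met
4. sanctions-list screening review 169 days ago vs limit 180 → met
5. condition 'issues stored value' does not hold → requirement n/a → met
6. record-retention policy absent → not met
7. condition 'transmits funds internationally' does not hold → requirement n/a → met
Not met: 2, 6

2, 6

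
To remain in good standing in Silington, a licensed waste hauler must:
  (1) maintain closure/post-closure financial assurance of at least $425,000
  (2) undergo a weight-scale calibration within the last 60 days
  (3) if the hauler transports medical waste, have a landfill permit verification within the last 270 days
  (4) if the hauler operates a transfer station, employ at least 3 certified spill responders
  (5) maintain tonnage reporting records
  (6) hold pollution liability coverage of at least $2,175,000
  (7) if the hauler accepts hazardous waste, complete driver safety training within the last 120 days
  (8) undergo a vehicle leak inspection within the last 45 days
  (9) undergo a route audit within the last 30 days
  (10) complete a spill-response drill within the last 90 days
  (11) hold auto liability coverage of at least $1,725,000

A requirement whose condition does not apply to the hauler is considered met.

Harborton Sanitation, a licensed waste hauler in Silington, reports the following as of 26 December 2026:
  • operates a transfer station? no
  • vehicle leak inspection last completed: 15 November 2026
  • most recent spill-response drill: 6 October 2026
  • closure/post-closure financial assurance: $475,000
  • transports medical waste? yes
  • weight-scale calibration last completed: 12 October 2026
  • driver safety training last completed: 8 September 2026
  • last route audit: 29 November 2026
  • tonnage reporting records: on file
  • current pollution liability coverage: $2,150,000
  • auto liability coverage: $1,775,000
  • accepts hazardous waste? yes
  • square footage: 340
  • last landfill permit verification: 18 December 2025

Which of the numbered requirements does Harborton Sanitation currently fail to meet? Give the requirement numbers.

2, 3, 6

1. closure/post-closure financial assurance $475,000 ≥ $425,000 → met
2. weight-scale calibration 75 days ago vs limit 60 → not met
3. condition 'transports medical waste' holds; landfill permit verification 373 days ago vs limit 270 → not met
4. condition 'operates a transfer station' does not hold → requirement n/a → met
5. tonnage reporting records present → met
6. pollution liability coverage $2,150,000 < $2,175,000 → not met
7. condition 'accepts hazardous waste' holds; driver safety training 109 days ago vs limit 120 → met
8. vehicle leak inspection 41 days ago vs limit 45 → met
9. route audit 27 days ago vs limit 30 → met
10. spill-response drill 81 days ago vs limit 90 → met
11. auto liability coverage $1,775,000 ≥ $1,725,000 → met
Not met: 2, 3, 6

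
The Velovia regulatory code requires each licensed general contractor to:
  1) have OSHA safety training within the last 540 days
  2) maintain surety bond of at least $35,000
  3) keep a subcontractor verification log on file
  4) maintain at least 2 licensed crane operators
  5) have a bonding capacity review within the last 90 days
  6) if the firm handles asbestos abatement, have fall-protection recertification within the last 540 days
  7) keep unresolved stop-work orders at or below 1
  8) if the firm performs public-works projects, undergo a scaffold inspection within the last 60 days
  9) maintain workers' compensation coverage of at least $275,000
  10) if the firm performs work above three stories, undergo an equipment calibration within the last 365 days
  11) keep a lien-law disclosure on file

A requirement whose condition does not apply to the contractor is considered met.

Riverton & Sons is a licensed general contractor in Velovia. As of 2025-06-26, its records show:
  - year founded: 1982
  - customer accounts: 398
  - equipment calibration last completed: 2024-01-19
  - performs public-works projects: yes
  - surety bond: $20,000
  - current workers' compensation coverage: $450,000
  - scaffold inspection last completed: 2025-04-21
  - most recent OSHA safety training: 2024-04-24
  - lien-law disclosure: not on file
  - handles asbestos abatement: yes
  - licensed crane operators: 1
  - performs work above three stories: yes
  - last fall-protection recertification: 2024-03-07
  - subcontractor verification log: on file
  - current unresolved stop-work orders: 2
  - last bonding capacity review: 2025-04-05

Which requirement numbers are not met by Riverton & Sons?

2, 4, 7, 8, 10, 11

1. OSHA safety training 428 days ago vs limit 540 → met
2. surety bond $20,000 < $35,000 → not met
3. subcontractor verification log present → met
4. licensed crane operators 1 < 2 → not met
5. bonding capacity review 82 days ago vs limit 90 → met
6. condition 'handles asbestos abatement' holds; fall-protection recertification 476 days ago vs limit 540 → met
7. unresolved stop-work orders 2 > 1 → not met
8. condition 'performs public-works projects' holds; scaffold inspection 66 days ago vs limit 60 → not met
9. workers' compensation coverage $450,000 ≥ $275,000 → met
10. condition 'performs work above three stories' holds; equipment calibration 524 days ago vs limit 365 → not met
11. lien-law disclosure absent → not met
Not met: 2, 4, 7, 8, 10, 11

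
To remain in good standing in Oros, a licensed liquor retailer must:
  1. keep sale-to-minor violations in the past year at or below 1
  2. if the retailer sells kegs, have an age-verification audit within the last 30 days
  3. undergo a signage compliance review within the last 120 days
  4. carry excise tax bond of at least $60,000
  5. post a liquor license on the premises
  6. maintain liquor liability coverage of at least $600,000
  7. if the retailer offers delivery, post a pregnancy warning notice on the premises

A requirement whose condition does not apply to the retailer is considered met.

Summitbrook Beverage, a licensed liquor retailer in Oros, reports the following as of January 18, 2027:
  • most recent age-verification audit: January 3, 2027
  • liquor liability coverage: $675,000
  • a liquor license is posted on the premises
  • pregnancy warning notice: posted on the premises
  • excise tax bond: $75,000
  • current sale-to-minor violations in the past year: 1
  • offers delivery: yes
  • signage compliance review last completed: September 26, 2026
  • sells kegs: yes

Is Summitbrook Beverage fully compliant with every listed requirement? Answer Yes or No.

Yes

1. sale-to-minor violations in the past year 1 ≤ 1 → met
2. condition 'sells kegs' holds; age-verification audit 15 days ago vs limit 30 → met
3. signage compliance review 114 days ago vs limit 120 → met
4. excise tax bond $75,000 ≥ $60,000 → met
5. liquor license present → met
6. liquor liability coverage $675,000 ≥ $600,000 → met
7. condition 'offers delivery' holds; pregnancy warning notice present → met
All met.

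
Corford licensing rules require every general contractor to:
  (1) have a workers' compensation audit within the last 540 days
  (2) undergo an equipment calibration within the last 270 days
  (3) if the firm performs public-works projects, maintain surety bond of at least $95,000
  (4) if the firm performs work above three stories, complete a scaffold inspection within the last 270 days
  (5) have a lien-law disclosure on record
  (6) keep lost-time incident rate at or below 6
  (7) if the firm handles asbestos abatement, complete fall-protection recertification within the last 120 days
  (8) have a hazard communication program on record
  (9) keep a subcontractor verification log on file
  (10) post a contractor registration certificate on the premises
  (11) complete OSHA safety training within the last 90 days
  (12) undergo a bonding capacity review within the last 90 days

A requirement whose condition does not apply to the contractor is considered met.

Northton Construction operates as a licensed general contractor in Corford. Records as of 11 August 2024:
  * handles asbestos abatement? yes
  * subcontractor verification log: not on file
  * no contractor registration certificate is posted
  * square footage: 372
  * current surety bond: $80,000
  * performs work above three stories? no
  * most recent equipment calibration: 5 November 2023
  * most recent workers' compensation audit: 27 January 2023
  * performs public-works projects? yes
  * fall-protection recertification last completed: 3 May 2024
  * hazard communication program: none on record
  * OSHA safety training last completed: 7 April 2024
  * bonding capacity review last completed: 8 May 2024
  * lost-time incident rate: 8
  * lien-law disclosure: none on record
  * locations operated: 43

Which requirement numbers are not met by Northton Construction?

1, 2, 3, 5, 6, 8, 9, 10, 11, 12

1. workers' compensation audit 562 days ago vs limit 540 → not met
2. equipment calibration 280 days ago vs limit 270 → not met
3. condition 'performs public-works projects' holds; surety bond $80,000 < $95,000 → not met
4. condition 'performs work above three stories' does not hold → requirement n/a → met
5. lien-law disclosure absent → not met
6. lost-time incident rate 8 > 6 → not met
7. condition 'handles asbestos abatement' holds; fall-protection recertification 100 days ago vs limit 120 → met
8. hazard communication program absent → not met
9. subcontractor verification log absent → not met
10. contractor registration certificate absent → not met
11. OSHA safety training 126 days ago vs limit 90 → not met
12. bonding capacity review 95 days ago vs limit 90 → not met
Not met: 1, 2, 3, 5, 6, 8, 9, 10, 11, 12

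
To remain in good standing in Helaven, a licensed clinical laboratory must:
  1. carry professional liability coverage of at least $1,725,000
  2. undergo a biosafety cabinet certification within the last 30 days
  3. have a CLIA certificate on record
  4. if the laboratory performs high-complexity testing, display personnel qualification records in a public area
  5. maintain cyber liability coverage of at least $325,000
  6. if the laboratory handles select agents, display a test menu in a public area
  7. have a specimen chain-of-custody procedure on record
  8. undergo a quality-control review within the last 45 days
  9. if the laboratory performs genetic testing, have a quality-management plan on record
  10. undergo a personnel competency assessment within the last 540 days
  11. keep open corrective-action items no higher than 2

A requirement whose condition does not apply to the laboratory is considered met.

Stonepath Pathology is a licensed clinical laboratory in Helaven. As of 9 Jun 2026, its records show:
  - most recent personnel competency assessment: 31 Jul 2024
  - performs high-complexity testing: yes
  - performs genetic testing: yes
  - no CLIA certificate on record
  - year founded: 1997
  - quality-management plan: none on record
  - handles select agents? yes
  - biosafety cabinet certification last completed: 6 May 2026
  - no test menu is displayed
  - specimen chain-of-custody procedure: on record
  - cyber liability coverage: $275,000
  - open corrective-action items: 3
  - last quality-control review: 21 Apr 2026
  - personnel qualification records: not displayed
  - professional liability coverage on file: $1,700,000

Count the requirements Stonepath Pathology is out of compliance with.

1. professional liability coverage $1,700,000 < $1,725,000 → not met
2. biosafety cabinet certification 34 days ago vs limit 30 → not met
3. CLIA certificate absent → not met
4. condition 'performs high-complexity testing' holds; personnel qualification records absent → not met
5. cyber liability coverage $275,000 < $325,000 → not met
6. condition 'handles select agents' holds; test menu absent → not met
7. specimen chain-of-custody procedure present → met
8. quality-control review 49 days ago vs limit 45 → not met
9. condition 'performs genetic testing' holds; quality-management plan absent → not met
10. personnel competency assessment 678 days ago vs limit 540 → not met
11. open corrective-action items 3 > 2 → not met
Not met: 10 of 11

10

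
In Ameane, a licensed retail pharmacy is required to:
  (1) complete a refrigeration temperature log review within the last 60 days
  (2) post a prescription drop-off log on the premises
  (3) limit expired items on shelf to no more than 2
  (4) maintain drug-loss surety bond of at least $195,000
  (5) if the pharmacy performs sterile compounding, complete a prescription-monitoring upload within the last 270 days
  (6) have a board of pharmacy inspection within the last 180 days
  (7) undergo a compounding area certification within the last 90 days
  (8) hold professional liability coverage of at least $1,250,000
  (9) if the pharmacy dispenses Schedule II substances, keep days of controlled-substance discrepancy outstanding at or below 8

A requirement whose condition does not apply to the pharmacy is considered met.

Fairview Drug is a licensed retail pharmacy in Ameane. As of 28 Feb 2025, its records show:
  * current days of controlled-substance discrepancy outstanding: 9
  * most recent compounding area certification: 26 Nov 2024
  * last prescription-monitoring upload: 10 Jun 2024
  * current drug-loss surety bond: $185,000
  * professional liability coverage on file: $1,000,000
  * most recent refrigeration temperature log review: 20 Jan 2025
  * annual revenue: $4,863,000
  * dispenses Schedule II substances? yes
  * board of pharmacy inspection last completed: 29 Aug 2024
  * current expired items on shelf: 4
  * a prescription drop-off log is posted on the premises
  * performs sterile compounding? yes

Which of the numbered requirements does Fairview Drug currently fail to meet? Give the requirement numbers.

3, 4, 6, 7, 8, 9

1. refrigeration temperature log review 39 days ago vs limit 60 → met
2. prescription drop-off log present → met
3. expired items on shelf 4 > 2 → not met
4. drug-loss surety bond $185,000 < $195,000 → not met
5. condition 'performs sterile compounding' holds; prescription-monitoring upload 263 days ago vs limit 270 → met
6. board of pharmacy inspection 183 days ago vs limit 180 → not met
7. compounding area certification 94 days ago vs limit 90 → not met
8. professional liability coverage $1,000,000 < $1,250,000 → not met
9. condition 'dispenses Schedule II substances' holds; days of controlled-substance discrepancy outstanding 9 > 8 → not met
Not met: 3, 4, 6, 7, 8, 9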